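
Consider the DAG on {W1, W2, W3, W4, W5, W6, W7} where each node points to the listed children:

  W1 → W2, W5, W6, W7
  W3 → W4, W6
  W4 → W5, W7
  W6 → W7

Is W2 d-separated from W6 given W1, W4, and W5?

Yes

5 paths connect W2 and W6; each must be blocked for d-separation to hold:
  1. W2 ← W1 → W6 — W1:fork[blocks] ⇒ blocked
  2. W2 ← W1 → W5 ← W4 ← W3 → W6 — W1:fork[blocks]; W5:collider[open]; W4:chain[blocks]; W3:fork[open] ⇒ blocked
  3. W2 ← W1 → W5 ← W4 → W7 ← W6 — W1:fork[blocks]; W5:collider[open]; W4:fork[blocks]; W7:collider[blocks] ⇒ blocked
  4. W2 ← W1 → W7 ← W6 — W1:fork[blocks]; W7:collider[blocks] ⇒ blocked
  5. W2 ← W1 → W7 ← W4 ← W3 → W6 — W1:fork[blocks]; W7:collider[blocks]; W4:chain[blocks]; W3:fork[open] ⇒ blocked
Every path is blocked, so W2 and W6 are d-separated given {W1, W4, W5}.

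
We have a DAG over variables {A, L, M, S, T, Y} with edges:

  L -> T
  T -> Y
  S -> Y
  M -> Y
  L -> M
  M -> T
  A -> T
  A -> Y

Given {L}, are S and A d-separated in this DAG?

Yes — S and A are d-separated given {L}.

4 paths connect S and A; each must be blocked for d-separation to hold:
  1. S → Y ← A — Y:collider[blocks] ⇒ blocked
  2. S → Y ← T ← A — Y:collider[blocks]; T:chain[open] ⇒ blocked
  3. S → Y ← M ← L → T ← A — Y:collider[blocks]; M:chain[open]; L:fork[blocks]; T:collider[blocks] ⇒ blocked
  4. S → Y ← M → T ← A — Y:collider[blocks]; M:fork[open]; T:collider[blocks] ⇒ blocked
Every path is blocked, so S and A are d-separated given {L}.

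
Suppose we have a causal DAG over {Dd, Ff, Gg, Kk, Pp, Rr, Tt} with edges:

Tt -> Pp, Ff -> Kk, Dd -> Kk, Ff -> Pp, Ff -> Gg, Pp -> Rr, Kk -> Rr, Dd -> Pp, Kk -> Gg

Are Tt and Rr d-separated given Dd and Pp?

No — Tt and Rr are not d-separated given {Dd, Pp}.

We examine all 4 paths between Tt and Rr:
  1. Tt → Pp ← Ff → Kk → Rr — Pp:collider[open]; Ff:fork[open]; Kk:chain[open] ⇒ active
  2. Tt → Pp ← Ff → Gg ← Kk → Rr — Pp:collider[open]; Ff:fork[open]; Gg:collider[blocks]; Kk:fork[open] ⇒ blocked
  3. Tt → Pp ← Dd → Kk → Rr — Pp:collider[open]; Dd:fork[blocks]; Kk:chain[open] ⇒ blocked
  4. Tt → Pp → Rr — Pp:chain[blocks] ⇒ blocked
Because an active path exists, Tt and Rr are not d-separated.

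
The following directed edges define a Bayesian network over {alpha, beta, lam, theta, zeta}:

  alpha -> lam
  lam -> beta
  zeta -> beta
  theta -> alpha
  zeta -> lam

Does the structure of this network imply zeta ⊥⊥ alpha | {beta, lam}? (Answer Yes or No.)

2 paths connect zeta and alpha; each must be blocked for d-separation to hold:
Path 1: zeta → beta ← lam ← alpha
  lam is a chain here and lam is conditioned on, so the path is blocked at lam.
Path 2: zeta → lam ← alpha
  lam is a collider and lam is conditioned on, which opens it — no node blocks this path, so it is active.
Because an active path exists, zeta and alpha are not d-separated.

No — zeta and alpha are not d-separated given {beta, lam}.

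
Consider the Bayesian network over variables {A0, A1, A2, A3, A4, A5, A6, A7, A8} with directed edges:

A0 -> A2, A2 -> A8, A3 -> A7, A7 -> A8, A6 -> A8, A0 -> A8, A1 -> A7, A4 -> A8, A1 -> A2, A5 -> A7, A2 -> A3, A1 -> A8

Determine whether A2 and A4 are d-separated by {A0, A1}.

Yes

We examine all 6 paths between A2 and A4:
Path 1: A2 → A3 → A7 → A8 ← A4
  A8 is a collider here and neither A8 nor any of its descendants is conditioned on, so the collider stays closed — the path is blocked at A8.
Path 2: A2 → A3 → A7 ← A1 → A8 ← A4
  A7 is a collider here and neither A7 nor any of its descendants is conditioned on, so the collider stays closed — the path is blocked at A7.
Path 3: A2 → A8 ← A4
  A8 is a collider here and neither A8 nor any of its descendants is conditioned on, so the collider stays closed — the path is blocked at A8.
Path 4: A2 ← A0 → A8 ← A4
  A0 is a fork here and A0 is conditioned on, so the path is blocked at A0.
Path 5: A2 ← A1 → A8 ← A4
  A1 is a fork here and A1 is conditioned on, so the path is blocked at A1.
Path 6: A2 ← A1 → A7 → A8 ← A4
  A1 is a fork here and A1 is conditioned on, so the path is blocked at A1.
Every path is blocked, so A2 and A4 are d-separated given {A0, A1}.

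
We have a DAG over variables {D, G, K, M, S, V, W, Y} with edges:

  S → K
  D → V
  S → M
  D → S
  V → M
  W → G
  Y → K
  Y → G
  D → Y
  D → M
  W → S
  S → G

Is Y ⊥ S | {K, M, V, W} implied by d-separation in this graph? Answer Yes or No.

There are 6 undirected paths between Y and S; checking each against the conditioning set {K, M, V, W}:
  1. Y → K ← S — K:collider[open] ⇒ active
  2. Y → G ← W → S — G:collider[blocks]; W:fork[blocks] ⇒ blocked
  3. Y → G ← S — G:collider[blocks] ⇒ blocked
  4. Y ← D → V → M ← S — D:fork[open]; V:chain[blocks]; M:collider[open] ⇒ blocked
  5. Y ← D → M ← S — D:fork[open]; M:collider[open] ⇒ active
  6. Y ← D → S — D:fork[open] ⇒ active
Since the path Y → K ← S is active, Y and S are not d-separated given {K, M, V, W}.

No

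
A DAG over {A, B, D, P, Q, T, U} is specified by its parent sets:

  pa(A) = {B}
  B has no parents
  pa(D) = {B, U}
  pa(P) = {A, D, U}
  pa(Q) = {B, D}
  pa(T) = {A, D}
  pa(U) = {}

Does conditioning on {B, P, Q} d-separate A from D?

5 paths connect A and D; each must be blocked for d-separation to hold:
  1. A ← B → D — B:fork[blocks] ⇒ blocked
  2. A ← B → Q ← D — B:fork[blocks]; Q:collider[open] ⇒ blocked
  3. A → P ← D — P:collider[open] ⇒ active
  4. A → P ← U → D — P:collider[open]; U:fork[open] ⇒ active
  5. A → T ← D — T:collider[blocks] ⇒ blocked
At least one path is unblocked, so d-separation fails.

No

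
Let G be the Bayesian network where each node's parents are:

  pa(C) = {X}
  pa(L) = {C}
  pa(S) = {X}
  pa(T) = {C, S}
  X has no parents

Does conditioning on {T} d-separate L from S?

2 paths connect L and S; each must be blocked for d-separation to hold:
Path 1: L ← C → T ← S
  C is a fork and C is not conditioned on; T is a collider and T is conditioned on, which opens it — no node blocks this path, so it is active.
Path 2: L ← C ← X → S
  C is a chain and C is not conditioned on; X is a fork and X is not conditioned on — no node blocks this path, so it is active.
Since the path L ← C → T ← S is active, L and S are not d-separated given {T}.

No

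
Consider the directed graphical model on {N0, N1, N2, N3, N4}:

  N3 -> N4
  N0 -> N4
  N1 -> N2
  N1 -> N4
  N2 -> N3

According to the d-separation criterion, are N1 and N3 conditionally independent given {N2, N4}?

There are 2 undirected paths between N1 and N3; checking each against the conditioning set {N2, N4}:
  1. N1 → N4 ← N3 — N4:collider[open] ⇒ active
  2. N1 → N2 → N3 — N2:chain[blocks] ⇒ blocked
Because an active path exists, N1 and N3 are not d-separated.

No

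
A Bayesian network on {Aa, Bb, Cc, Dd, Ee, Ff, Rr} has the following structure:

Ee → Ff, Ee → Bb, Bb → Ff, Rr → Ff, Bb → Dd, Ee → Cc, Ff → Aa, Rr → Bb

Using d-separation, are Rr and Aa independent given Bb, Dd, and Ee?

Enumerating the 3 paths from Rr to Aa and testing each for blocking by {Bb, Dd, Ee}:
  1. Rr → Ff → Aa — Ff:chain[open] ⇒ active
  2. Rr → Bb → Ff → Aa — Bb:chain[blocks]; Ff:chain[open] ⇒ blocked
  3. Rr → Bb ← Ee → Ff → Aa — Bb:collider[open]; Ee:fork[blocks]; Ff:chain[open] ⇒ blocked
Because an active path exists, Rr and Aa are not d-separated.

No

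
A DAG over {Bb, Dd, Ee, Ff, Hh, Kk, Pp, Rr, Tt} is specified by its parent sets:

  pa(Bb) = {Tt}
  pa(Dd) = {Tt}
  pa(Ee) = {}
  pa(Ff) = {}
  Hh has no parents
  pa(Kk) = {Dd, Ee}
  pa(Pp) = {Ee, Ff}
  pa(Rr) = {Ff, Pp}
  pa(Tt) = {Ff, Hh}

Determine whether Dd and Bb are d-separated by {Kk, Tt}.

We examine all 3 paths between Dd and Bb:
  1. Dd ← Tt → Bb — Tt:fork[blocks] ⇒ blocked
  2. Dd → Kk ← Ee → Pp ← Ff → Tt → Bb — Kk:collider[open]; Ee:fork[open]; Pp:collider[blocks]; Ff:fork[open]; Tt:chain[blocks] ⇒ blocked
  3. Dd → Kk ← Ee → Pp → Rr ← Ff → Tt → Bb — Kk:collider[open]; Ee:fork[open]; Pp:chain[open]; Rr:collider[blocks]; Ff:fork[open]; Tt:chain[blocks] ⇒ blocked
Since every path is blocked, d-separation holds.

Yes — Dd and Bb are d-separated given {Kk, Tt}.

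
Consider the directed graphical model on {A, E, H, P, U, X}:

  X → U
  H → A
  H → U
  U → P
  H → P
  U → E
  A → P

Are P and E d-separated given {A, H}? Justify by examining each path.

There are 3 undirected paths between P and E; checking each against the conditioning set {A, H}:
Path 1: P ← U → E
  U is a fork and U is not conditioned on — no node blocks this path, so it is active.
Path 2: P ← A ← H → U → E
  A is a chain here and A is conditioned on, so the path is blocked at A.
Path 3: P ← H → U → E
  H is a fork here and H is conditioned on, so the path is blocked at H.
At least one path is unblocked, so d-separation fails.

No — P and E are not d-separated given {A, H}.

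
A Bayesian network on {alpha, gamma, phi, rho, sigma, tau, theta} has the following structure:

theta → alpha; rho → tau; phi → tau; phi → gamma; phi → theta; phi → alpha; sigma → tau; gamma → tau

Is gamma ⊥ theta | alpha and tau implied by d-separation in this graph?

No — gamma and theta are not d-separated given {alpha, tau}.

We examine all 4 paths between gamma and theta:
Path 1: gamma → tau ← phi → theta
  tau is a collider and tau is conditioned on, which opens it; phi is a fork and phi is not conditioned on — no node blocks this path, so it is active.
Path 2: gamma → tau ← phi → alpha ← theta
  tau is a collider and tau is conditioned on, which opens it; phi is a fork and phi is not conditioned on; alpha is a collider and alpha is conditioned on, which opens it — no node blocks this path, so it is active.
Path 3: gamma ← phi → theta
  phi is a fork and phi is not conditioned on — no node blocks this path, so it is active.
Path 4: gamma ← phi → alpha ← theta
  phi is a fork and phi is not conditioned on; alpha is a collider and alpha is conditioned on, which opens it — no node blocks this path, so it is active.
At least one path is unblocked, so d-separation fails.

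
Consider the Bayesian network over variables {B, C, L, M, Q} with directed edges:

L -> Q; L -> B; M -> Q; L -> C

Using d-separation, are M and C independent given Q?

No

The only undirected path from M to C is:
Path 1: M → Q ← L → C
  Q is a collider and Q is conditioned on, which opens it; L is a fork and L is not conditioned on — no node blocks this path, so it is active.
Because an active path exists, M and C are not d-separated.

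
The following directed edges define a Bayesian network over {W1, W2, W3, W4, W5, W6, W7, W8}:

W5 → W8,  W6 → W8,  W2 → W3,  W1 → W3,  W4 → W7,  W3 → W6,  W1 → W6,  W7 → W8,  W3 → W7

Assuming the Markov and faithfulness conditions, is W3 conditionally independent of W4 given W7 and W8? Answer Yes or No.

No — W3 and W4 are not d-separated given {W7, W8}.

Enumerating the 3 paths from W3 to W4 and testing each for blocking by {W7, W8}:
  1. W3 → W7 ← W4 — W7:collider[open] ⇒ active
  2. W3 ← W1 → W6 → W8 ← W7 ← W4 — W1:fork[open]; W6:chain[open]; W8:collider[open]; W7:chain[blocks] ⇒ blocked
  3. W3 → W6 → W8 ← W7 ← W4 — W6:chain[open]; W8:collider[open]; W7:chain[blocks] ⇒ blocked
Because an active path exists, W3 and W4 are not d-separated.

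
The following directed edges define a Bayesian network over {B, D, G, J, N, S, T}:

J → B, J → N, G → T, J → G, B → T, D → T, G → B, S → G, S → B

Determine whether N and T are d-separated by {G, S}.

No

There are 6 undirected paths between N and T; checking each against the conditioning set {G, S}:
Path 1: N ← J → G ← S → B → T
  S is a fork here and S is conditioned on, so the path is blocked at S.
Path 2: N ← J → G → B → T
  G is a chain here and G is conditioned on, so the path is blocked at G.
Path 3: N ← J → G → T
  G is a chain here and G is conditioned on, so the path is blocked at G.
Path 4: N ← J → B ← G → T
  B is a collider here and neither B nor any of its descendants is conditioned on, so the collider stays closed — the path is blocked at B.
Path 5: N ← J → B ← S → G → T
  B is a collider here and neither B nor any of its descendants is conditioned on, so the collider stays closed — the path is blocked at B.
Path 6: N ← J → B → T
  J is a fork and J is not conditioned on; B is a chain and B is not conditioned on — no node blocks this path, so it is active.
Since the path N ← J → B → T is active, N and T are not d-separated given {G, S}.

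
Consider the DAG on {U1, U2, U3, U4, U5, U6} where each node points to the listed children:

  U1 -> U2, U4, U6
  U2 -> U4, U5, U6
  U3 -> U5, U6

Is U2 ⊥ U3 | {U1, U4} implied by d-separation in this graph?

Yes — U2 and U3 are d-separated given {U1, U4}.

There are 4 undirected paths between U2 and U3; checking each against the conditioning set {U1, U4}:
Path 1: U2 ← U1 → U6 ← U3
  U1 is a fork here and U1 is conditioned on, so the path is blocked at U1.
Path 2: U2 → U4 ← U1 → U6 ← U3
  U1 is a fork here and U1 is conditioned on, so the path is blocked at U1.
Path 3: U2 → U6 ← U3
  U6 is a collider here and neither U6 nor any of its descendants is conditioned on, so the collider stays closed — the path is blocked at U6.
Path 4: U2 → U5 ← U3
  U5 is a collider here and neither U5 nor any of its descendants is conditioned on, so the collider stays closed — the path is blocked at U5.
All paths are blocked; U2 ⊥ U3 | {U1, U4} holds.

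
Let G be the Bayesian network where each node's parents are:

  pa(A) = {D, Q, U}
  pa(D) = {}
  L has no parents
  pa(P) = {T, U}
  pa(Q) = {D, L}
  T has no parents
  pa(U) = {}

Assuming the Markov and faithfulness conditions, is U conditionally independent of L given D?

Yes

There are 2 undirected paths between U and L; checking each against the conditioning set {D}:
Path 1: U → A ← Q ← L
  A is a collider here and neither A nor any of its descendants is conditioned on, so the collider stays closed — the path is blocked at A.
Path 2: U → A ← D → Q ← L
  A is a collider here and neither A nor any of its descendants is conditioned on, so the collider stays closed — the path is blocked at A.
All paths are blocked; U ⊥ L | {D} holds.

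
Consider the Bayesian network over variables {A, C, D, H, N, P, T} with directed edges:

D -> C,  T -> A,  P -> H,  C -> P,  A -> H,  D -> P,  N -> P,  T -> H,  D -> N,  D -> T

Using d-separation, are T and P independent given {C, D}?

5 paths connect T and P; each must be blocked for d-separation to hold:
Path 1: T → H ← P
  H is a collider here and neither H nor any of its descendants is conditioned on, so the collider stays closed — the path is blocked at H.
Path 2: T → A → H ← P
  H is a collider here and neither H nor any of its descendants is conditioned on, so the collider stays closed — the path is blocked at H.
Path 3: T ← D → C → P
  D is a fork here and D is conditioned on, so the path is blocked at D.
Path 4: T ← D → P
  D is a fork here and D is conditioned on, so the path is blocked at D.
Path 5: T ← D → N → P
  D is a fork here and D is conditioned on, so the path is blocked at D.
Every path is blocked, so T and P are d-separated given {C, D}.

Yes — T and P are d-separated given {C, D}.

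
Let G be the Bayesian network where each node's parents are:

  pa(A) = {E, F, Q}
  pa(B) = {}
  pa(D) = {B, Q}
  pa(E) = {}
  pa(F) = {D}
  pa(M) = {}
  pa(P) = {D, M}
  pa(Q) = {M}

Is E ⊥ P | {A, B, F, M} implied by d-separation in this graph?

No

4 paths connect E and P; each must be blocked for d-separation to hold:
Path 1: E → A ← Q ← M → P
  M is a fork here and M is conditioned on, so the path is blocked at M.
Path 2: E → A ← Q → D → P
  A is a collider and A is conditioned on, which opens it; Q is a fork and Q is not conditioned on; D is a chain and D is not conditioned on — no node blocks this path, so it is active.
Path 3: E → A ← F ← D ← Q ← M → P
  F is a chain here and F is conditioned on, so the path is blocked at F.
Path 4: E → A ← F ← D → P
  F is a chain here and F is conditioned on, so the path is blocked at F.
At least one path is unblocked, so d-separation fails.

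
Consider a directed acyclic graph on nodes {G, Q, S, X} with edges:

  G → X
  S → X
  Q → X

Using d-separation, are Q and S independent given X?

No

There is one path between Q and S:
Path 1: Q → X ← S
  X is a collider and X is conditioned on, which opens it — no node blocks this path, so it is active.
Since the path Q → X ← S is active, Q and S are not d-separated given {X}.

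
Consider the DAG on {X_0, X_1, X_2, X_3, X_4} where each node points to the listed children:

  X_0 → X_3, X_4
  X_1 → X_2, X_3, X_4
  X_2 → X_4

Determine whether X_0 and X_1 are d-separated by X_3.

Enumerating the 3 paths from X_0 to X_1 and testing each for blocking by {X_3}:
Path 1: X_0 → X_4 ← X_1
  X_4 is a collider here and neither X_4 nor any of its descendants is conditioned on, so the collider stays closed — the path is blocked at X_4.
Path 2: X_0 → X_4 ← X_2 ← X_1
  X_4 is a collider here and neither X_4 nor any of its descendants is conditioned on, so the collider stays closed — the path is blocked at X_4.
Path 3: X_0 → X_3 ← X_1
  X_3 is a collider and X_3 is conditioned on, which opens it — no node blocks this path, so it is active.
Because an active path exists, X_0 and X_1 are not d-separated.

No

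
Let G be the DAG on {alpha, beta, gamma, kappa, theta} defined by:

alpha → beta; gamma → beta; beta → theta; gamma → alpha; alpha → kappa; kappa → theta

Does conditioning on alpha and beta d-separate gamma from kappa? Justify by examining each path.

Yes — gamma and kappa are d-separated given {alpha, beta}.

4 paths connect gamma and kappa; each must be blocked for d-separation to hold:
  1. gamma → alpha → kappa — alpha:chain[blocks] ⇒ blocked
  2. gamma → alpha → beta → theta ← kappa — alpha:chain[blocks]; beta:chain[blocks]; theta:collider[blocks] ⇒ blocked
  3. gamma → beta → theta ← kappa — beta:chain[blocks]; theta:collider[blocks] ⇒ blocked
  4. gamma → beta ← alpha → kappa — beta:collider[open]; alpha:fork[blocks] ⇒ blocked
All paths are blocked; gamma ⊥ kappa | {alpha, beta} holds.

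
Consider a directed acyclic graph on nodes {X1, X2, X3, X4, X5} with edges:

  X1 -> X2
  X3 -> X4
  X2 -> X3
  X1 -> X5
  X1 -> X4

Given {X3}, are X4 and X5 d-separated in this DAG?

No

2 paths connect X4 and X5; each must be blocked for d-separation to hold:
  1. X4 ← X1 → X5 — X1:fork[open] ⇒ active
  2. X4 ← X3 ← X2 ← X1 → X5 — X3:chain[blocks]; X2:chain[open]; X1:fork[open] ⇒ blocked
At least one path is unblocked, so d-separation fails.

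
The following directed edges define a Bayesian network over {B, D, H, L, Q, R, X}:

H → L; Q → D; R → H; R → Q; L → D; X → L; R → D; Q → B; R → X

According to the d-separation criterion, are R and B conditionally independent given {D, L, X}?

We examine all 4 paths between R and B:
Path 1: R → X → L → D ← Q → B
  X is a chain here and X is conditioned on, so the path is blocked at X.
Path 2: R → Q → B
  Q is a chain and Q is not conditioned on — no node blocks this path, so it is active.
Path 3: R → H → L → D ← Q → B
  L is a chain here and L is conditioned on, so the path is blocked at L.
Path 4: R → D ← Q → B
  D is a collider and D is conditioned on, which opens it; Q is a fork and Q is not conditioned on — no node blocks this path, so it is active.
Since the path R → Q → B is active, R and B are not d-separated given {D, L, X}.

No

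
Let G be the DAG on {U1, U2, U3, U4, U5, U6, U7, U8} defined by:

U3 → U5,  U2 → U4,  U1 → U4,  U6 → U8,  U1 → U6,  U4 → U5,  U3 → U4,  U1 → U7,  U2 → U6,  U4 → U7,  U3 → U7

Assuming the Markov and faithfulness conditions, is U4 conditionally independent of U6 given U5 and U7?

5 paths connect U4 and U6; each must be blocked for d-separation to hold:
Path 1: U4 → U5 ← U3 → U7 ← U1 → U6
  U5 is a collider and U5 is conditioned on, which opens it; U3 is a fork and U3 is not conditioned on; U7 is a collider and U7 is conditioned on, which opens it; U1 is a fork and U1 is not conditioned on — no node blocks this path, so it is active.
Path 2: U4 → U7 ← U1 → U6
  U7 is a collider and U7 is conditioned on, which opens it; U1 is a fork and U1 is not conditioned on — no node blocks this path, so it is active.
Path 3: U4 ← U3 → U7 ← U1 → U6
  U3 is a fork and U3 is not conditioned on; U7 is a collider and U7 is conditioned on, which opens it; U1 is a fork and U1 is not conditioned on — no node blocks this path, so it is active.
Path 4: U4 ← U1 → U6
  U1 is a fork and U1 is not conditioned on — no node blocks this path, so it is active.
Path 5: U4 ← U2 → U6
  U2 is a fork and U2 is not conditioned on — no node blocks this path, so it is active.
At least one path is unblocked, so d-separation fails.

No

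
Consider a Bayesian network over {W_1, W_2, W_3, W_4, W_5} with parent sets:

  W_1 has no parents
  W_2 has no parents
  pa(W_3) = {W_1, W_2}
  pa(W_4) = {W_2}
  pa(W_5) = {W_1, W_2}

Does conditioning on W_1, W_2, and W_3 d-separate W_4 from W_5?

2 paths connect W_4 and W_5; each must be blocked for d-separation to hold:
  1. W_4 ← W_2 → W_3 ← W_1 → W_5 — W_2:fork[blocks]; W_3:collider[open]; W_1:fork[blocks] ⇒ blocked
  2. W_4 ← W_2 → W_5 — W_2:fork[blocks] ⇒ blocked
All paths are blocked; W_4 ⊥ W_5 | {W_1, W_2, W_3} holds.

Yes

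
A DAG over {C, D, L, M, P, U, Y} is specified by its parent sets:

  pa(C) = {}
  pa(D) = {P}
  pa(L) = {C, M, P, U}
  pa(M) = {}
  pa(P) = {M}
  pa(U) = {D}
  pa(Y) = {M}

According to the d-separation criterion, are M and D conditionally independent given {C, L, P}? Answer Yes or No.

There are 4 undirected paths between M and D; checking each against the conditioning set {C, L, P}:
Path 1: M → P → L ← U ← D
  P is a chain here and P is conditioned on, so the path is blocked at P.
Path 2: M → P → D
  P is a chain here and P is conditioned on, so the path is blocked at P.
Path 3: M → L ← U ← D
  L is a collider and L is conditioned on, which opens it; U is a chain and U is not conditioned on — no node blocks this path, so it is active.
Path 4: M → L ← P → D
  P is a fork here and P is conditioned on, so the path is blocked at P.
At least one path is unblocked, so d-separation fails.

No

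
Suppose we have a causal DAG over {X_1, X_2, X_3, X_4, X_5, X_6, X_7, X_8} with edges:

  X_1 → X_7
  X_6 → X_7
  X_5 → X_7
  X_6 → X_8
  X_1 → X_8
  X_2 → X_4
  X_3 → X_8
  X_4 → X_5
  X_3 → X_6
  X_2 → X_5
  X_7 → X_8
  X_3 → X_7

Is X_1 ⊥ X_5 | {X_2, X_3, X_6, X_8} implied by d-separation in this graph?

6 paths connect X_1 and X_5; each must be blocked for d-separation to hold:
Path 1: X_1 → X_8 ← X_3 → X_7 ← X_5
  X_3 is a fork here and X_3 is conditioned on, so the path is blocked at X_3.
Path 2: X_1 → X_8 ← X_3 → X_6 → X_7 ← X_5
  X_3 is a fork here and X_3 is conditioned on, so the path is blocked at X_3.
Path 3: X_1 → X_8 ← X_7 ← X_5
  X_8 is a collider and X_8 is conditioned on, which opens it; X_7 is a chain and X_7 is not conditioned on — no node blocks this path, so it is active.
Path 4: X_1 → X_8 ← X_6 ← X_3 → X_7 ← X_5
  X_6 is a chain here and X_6 is conditioned on, so the path is blocked at X_6.
Path 5: X_1 → X_8 ← X_6 → X_7 ← X_5
  X_6 is a fork here and X_6 is conditioned on, so the path is blocked at X_6.
Path 6: X_1 → X_7 ← X_5
  X_7 is a collider and its descendant X_8 is conditioned on, which opens it — no node blocks this path, so it is active.
At least one path is unblocked, so d-separation fails.

No — X_1 and X_5 are not d-separated given {X_2, X_3, X_6, X_8}.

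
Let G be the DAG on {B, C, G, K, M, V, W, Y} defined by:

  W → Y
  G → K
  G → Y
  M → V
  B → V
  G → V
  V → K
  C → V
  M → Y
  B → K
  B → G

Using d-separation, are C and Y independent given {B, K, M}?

6 paths connect C and Y; each must be blocked for d-separation to hold:
  1. C → V → K ← B → G → Y — V:chain[open]; K:collider[open]; B:fork[blocks]; G:chain[open] ⇒ blocked
  2. C → V → K ← G → Y — V:chain[open]; K:collider[open]; G:fork[open] ⇒ active
  3. C → V ← B → K ← G → Y — V:collider[open]; B:fork[blocks]; K:collider[open]; G:fork[open] ⇒ blocked
  4. C → V ← B → G → Y — V:collider[open]; B:fork[blocks]; G:chain[open] ⇒ blocked
  5. C → V ← M → Y — V:collider[open]; M:fork[blocks] ⇒ blocked
  6. C → V ← G → Y — V:collider[open]; G:fork[open] ⇒ active
Because an active path exists, C and Y are not d-separated.

No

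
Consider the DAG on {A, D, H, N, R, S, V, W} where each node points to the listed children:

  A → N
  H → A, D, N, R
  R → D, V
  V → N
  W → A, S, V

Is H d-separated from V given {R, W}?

Yes — H and V are d-separated given {R, W}.

Enumerating the 6 paths from H to V and testing each for blocking by {R, W}:
Path 1: H → A → N ← V
  N is a collider here and neither N nor any of its descendants is conditioned on, so the collider stays closed — the path is blocked at N.
Path 2: H → A ← W → V
  A is a collider here and neither A nor any of its descendants is conditioned on, so the collider stays closed — the path is blocked at A.
Path 3: H → D ← R → V
  D is a collider here and neither D nor any of its descendants is conditioned on, so the collider stays closed — the path is blocked at D.
Path 4: H → N ← A ← W → V
  N is a collider here and neither N nor any of its descendants is conditioned on, so the collider stays closed — the path is blocked at N.
Path 5: H → N ← V
  N is a collider here and neither N nor any of its descendants is conditioned on, so the collider stays closed — the path is blocked at N.
Path 6: H → R → V
  R is a chain here and R is conditioned on, so the path is blocked at R.
Every path is blocked, so H and V are d-separated given {R, W}.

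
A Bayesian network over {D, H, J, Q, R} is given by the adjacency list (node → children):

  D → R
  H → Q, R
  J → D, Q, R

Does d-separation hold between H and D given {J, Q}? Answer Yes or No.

Yes

Enumerating the 4 paths from H to D and testing each for blocking by {J, Q}:
Path 1: H → R ← D
  R is a collider here and neither R nor any of its descendants is conditioned on, so the collider stays closed — the path is blocked at R.
Path 2: H → R ← J → D
  R is a collider here and neither R nor any of its descendants is conditioned on, so the collider stays closed — the path is blocked at R.
Path 3: H → Q ← J → D
  J is a fork here and J is conditioned on, so the path is blocked at J.
Path 4: H → Q ← J → R ← D
  J is a fork here and J is conditioned on, so the path is blocked at J.
All paths are blocked; H ⊥ D | {J, Q} holds.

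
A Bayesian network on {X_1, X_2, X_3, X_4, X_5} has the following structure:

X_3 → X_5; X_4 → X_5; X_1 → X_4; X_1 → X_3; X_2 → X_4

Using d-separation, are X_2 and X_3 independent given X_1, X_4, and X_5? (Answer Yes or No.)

Enumerating the 2 paths from X_2 to X_3 and testing each for blocking by {X_1, X_4, X_5}:
  1. X_2 → X_4 → X_5 ← X_3 — X_4:chain[blocks]; X_5:collider[open] ⇒ blocked
  2. X_2 → X_4 ← X_1 → X_3 — X_4:collider[open]; X_1:fork[blocks] ⇒ blocked
Every path is blocked, so X_2 and X_3 are d-separated given {X_1, X_4, X_5}.

Yes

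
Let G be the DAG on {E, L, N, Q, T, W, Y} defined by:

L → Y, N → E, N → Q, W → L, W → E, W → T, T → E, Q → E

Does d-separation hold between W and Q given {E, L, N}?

No

There are 4 undirected paths between W and Q; checking each against the conditioning set {E, L, N}:
Path 1: W → T → E ← Q
  T is a chain and T is not conditioned on; E is a collider and E is conditioned on, which opens it — no node blocks this path, so it is active.
Path 2: W → T → E ← N → Q
  N is a fork here and N is conditioned on, so the path is blocked at N.
Path 3: W → E ← Q
  E is a collider and E is conditioned on, which opens it — no node blocks this path, so it is active.
Path 4: W → E ← N → Q
  N is a fork here and N is conditioned on, so the path is blocked at N.
Because an active path exists, W and Q are not d-separated.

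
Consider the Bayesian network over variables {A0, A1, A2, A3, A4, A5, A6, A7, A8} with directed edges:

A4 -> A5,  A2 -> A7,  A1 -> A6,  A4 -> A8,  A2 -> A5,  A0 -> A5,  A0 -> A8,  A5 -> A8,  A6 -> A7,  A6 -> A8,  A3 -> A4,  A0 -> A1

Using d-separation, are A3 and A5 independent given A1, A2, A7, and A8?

No

6 paths connect A3 and A5; each must be blocked for d-separation to hold:
Path 1: A3 → A4 → A5
  A4 is a chain and A4 is not conditioned on — no node blocks this path, so it is active.
Path 2: A3 → A4 → A8 ← A6 ← A1 ← A0 → A5
  A1 is a chain here and A1 is conditioned on, so the path is blocked at A1.
Path 3: A3 → A4 → A8 ← A6 → A7 ← A2 → A5
  A2 is a fork here and A2 is conditioned on, so the path is blocked at A2.
Path 4: A3 → A4 → A8 ← A5
  A4 is a chain and A4 is not conditioned on; A8 is a collider and A8 is conditioned on, which opens it — no node blocks this path, so it is active.
Path 5: A3 → A4 → A8 ← A0 → A1 → A6 → A7 ← A2 → A5
  A1 is a chain here and A1 is conditioned on, so the path is blocked at A1.
Path 6: A3 → A4 → A8 ← A0 → A5
  A4 is a chain and A4 is not conditioned on; A8 is a collider and A8 is conditioned on, which opens it; A0 is a fork and A0 is not conditioned on — no node blocks this path, so it is active.
Because an active path exists, A3 and A5 are not d-separated.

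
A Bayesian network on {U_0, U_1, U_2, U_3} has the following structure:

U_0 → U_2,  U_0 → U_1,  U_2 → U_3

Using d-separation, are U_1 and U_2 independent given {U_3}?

The only undirected path from U_1 to U_2 is:
Path 1: U_1 ← U_0 → U_2
  U_0 is a fork and U_0 is not conditioned on — no node blocks this path, so it is active.
Since the path U_1 ← U_0 → U_2 is active, U_1 and U_2 are not d-separated given {U_3}.

No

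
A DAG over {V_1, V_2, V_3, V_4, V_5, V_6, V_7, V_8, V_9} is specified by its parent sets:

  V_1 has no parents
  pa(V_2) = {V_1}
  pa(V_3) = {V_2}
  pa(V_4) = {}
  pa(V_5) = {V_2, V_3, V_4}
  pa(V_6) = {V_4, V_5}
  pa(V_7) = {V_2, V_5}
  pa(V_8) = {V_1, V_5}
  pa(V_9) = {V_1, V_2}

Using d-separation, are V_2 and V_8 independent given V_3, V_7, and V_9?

No

There are 5 undirected paths between V_2 and V_8; checking each against the conditioning set {V_3, V_7, V_9}:
Path 1: V_2 → V_5 → V_8
  V_5 is a chain and V_5 is not conditioned on — no node blocks this path, so it is active.
Path 2: V_2 → V_3 → V_5 → V_8
  V_3 is a chain here and V_3 is conditioned on, so the path is blocked at V_3.
Path 3: V_2 → V_9 ← V_1 → V_8
  V_9 is a collider and V_9 is conditioned on, which opens it; V_1 is a fork and V_1 is not conditioned on — no node blocks this path, so it is active.
Path 4: V_2 ← V_1 → V_8
  V_1 is a fork and V_1 is not conditioned on — no node blocks this path, so it is active.
Path 5: V_2 → V_7 ← V_5 → V_8
  V_7 is a collider and V_7 is conditioned on, which opens it; V_5 is a fork and V_5 is not conditioned on — no node blocks this path, so it is active.
Since the path V_2 → V_5 → V_8 is active, V_2 and V_8 are not d-separated given {V_3, V_7, V_9}.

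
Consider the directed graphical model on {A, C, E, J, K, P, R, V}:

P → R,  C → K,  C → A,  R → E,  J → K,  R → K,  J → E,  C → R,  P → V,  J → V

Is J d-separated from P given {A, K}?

No

We examine all 4 paths between J and P:
Path 1: J → K ← C → R ← P
  K is a collider and K is conditioned on, which opens it; C is a fork and C is not conditioned on; R is a collider and its descendant K is conditioned on, which opens it — no node blocks this path, so it is active.
Path 2: J → K ← R ← P
  K is a collider and K is conditioned on, which opens it; R is a chain and R is not conditioned on — no node blocks this path, so it is active.
Path 3: J → V ← P
  V is a collider here and neither V nor any of its descendants is conditioned on, so the collider stays closed — the path is blocked at V.
Path 4: J → E ← R ← P
  E is a collider here and neither E nor any of its descendants is conditioned on, so the collider stays closed — the path is blocked at E.
At least one path is unblocked, so d-separation fails.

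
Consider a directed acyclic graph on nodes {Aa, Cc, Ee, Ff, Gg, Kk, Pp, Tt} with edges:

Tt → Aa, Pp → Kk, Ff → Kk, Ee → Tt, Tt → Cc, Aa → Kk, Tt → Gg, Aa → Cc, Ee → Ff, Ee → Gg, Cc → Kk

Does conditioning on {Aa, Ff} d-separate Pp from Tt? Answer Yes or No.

We examine all 6 paths between Pp and Tt:
Path 1: Pp → Kk ← Cc ← Aa ← Tt
  Kk is a collider here and neither Kk nor any of its descendants is conditioned on, so the collider stays closed — the path is blocked at Kk.
Path 2: Pp → Kk ← Cc ← Tt
  Kk is a collider here and neither Kk nor any of its descendants is conditioned on, so the collider stays closed — the path is blocked at Kk.
Path 3: Pp → Kk ← Aa → Cc ← Tt
  Kk is a collider here and neither Kk nor any of its descendants is conditioned on, so the collider stays closed — the path is blocked at Kk.
Path 4: Pp → Kk ← Aa ← Tt
  Kk is a collider here and neither Kk nor any of its descendants is conditioned on, so the collider stays closed — the path is blocked at Kk.
Path 5: Pp → Kk ← Ff ← Ee → Gg ← Tt
  Kk is a collider here and neither Kk nor any of its descendants is conditioned on, so the collider stays closed — the path is blocked at Kk.
Path 6: Pp → Kk ← Ff ← Ee → Tt
  Kk is a collider here and neither Kk nor any of its descendants is conditioned on, so the collider stays closed — the path is blocked at Kk.
Every path is blocked, so Pp and Tt are d-separated given {Aa, Ff}.

Yes — Pp and Tt are d-separated given {Aa, Ff}.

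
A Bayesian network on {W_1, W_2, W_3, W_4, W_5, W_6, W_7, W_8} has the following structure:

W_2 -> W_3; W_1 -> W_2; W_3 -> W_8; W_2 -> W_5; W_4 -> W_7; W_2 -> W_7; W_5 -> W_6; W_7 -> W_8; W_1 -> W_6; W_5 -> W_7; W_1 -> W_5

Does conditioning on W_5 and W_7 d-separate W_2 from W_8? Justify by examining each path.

5 paths connect W_2 and W_8; each must be blocked for d-separation to hold:
  1. W_2 → W_5 → W_7 → W_8 — W_5:chain[blocks]; W_7:chain[blocks] ⇒ blocked
  2. W_2 → W_3 → W_8 — W_3:chain[open] ⇒ active
  3. W_2 → W_7 → W_8 — W_7:chain[blocks] ⇒ blocked
  4. W_2 ← W_1 → W_5 → W_7 → W_8 — W_1:fork[open]; W_5:chain[blocks]; W_7:chain[blocks] ⇒ blocked
  5. W_2 ← W_1 → W_6 ← W_5 → W_7 → W_8 — W_1:fork[open]; W_6:collider[blocks]; W_5:fork[blocks]; W_7:chain[blocks] ⇒ blocked
Since the path W_2 → W_3 → W_8 is active, W_2 and W_8 are not d-separated given {W_5, W_7}.

No — W_2 and W_8 are not d-separated given {W_5, W_7}.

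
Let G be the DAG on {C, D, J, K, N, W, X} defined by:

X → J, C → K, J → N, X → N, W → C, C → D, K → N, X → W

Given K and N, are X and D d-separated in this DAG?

3 paths connect X and D; each must be blocked for d-separation to hold:
  1. X → J → N ← K ← C → D — J:chain[open]; N:collider[open]; K:chain[blocks]; C:fork[open] ⇒ blocked
  2. X → W → C → D — W:chain[open]; C:chain[open] ⇒ active
  3. X → N ← K ← C → D — N:collider[open]; K:chain[blocks]; C:fork[open] ⇒ blocked
At least one path is unblocked, so d-separation fails.

No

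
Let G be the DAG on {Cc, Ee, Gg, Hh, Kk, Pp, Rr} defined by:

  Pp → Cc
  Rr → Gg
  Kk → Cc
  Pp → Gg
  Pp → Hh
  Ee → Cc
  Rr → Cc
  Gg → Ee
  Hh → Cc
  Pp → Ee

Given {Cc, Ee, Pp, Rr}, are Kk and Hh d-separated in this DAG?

No

6 paths connect Kk and Hh; each must be blocked for d-separation to hold:
Path 1: Kk → Cc ← Hh
  Cc is a collider and Cc is conditioned on, which opens it — no node blocks this path, so it is active.
Path 2: Kk → Cc ← Ee ← Pp → Hh
  Ee is a chain here and Ee is conditioned on, so the path is blocked at Ee.
Path 3: Kk → Cc ← Ee ← Gg ← Pp → Hh
  Ee is a chain here and Ee is conditioned on, so the path is blocked at Ee.
Path 4: Kk → Cc ← Rr → Gg → Ee ← Pp → Hh
  Rr is a fork here and Rr is conditioned on, so the path is blocked at Rr.
Path 5: Kk → Cc ← Rr → Gg ← Pp → Hh
  Rr is a fork here and Rr is conditioned on, so the path is blocked at Rr.
Path 6: Kk → Cc ← Pp → Hh
  Pp is a fork here and Pp is conditioned on, so the path is blocked at Pp.
Because an active path exists, Kk and Hh are not d-separated.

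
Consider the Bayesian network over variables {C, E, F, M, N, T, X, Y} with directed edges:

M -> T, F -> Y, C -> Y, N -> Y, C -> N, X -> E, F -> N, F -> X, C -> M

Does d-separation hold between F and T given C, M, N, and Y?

There are 4 undirected paths between F and T; checking each against the conditioning set {C, M, N, Y}:
Path 1: F → Y ← C → M → T
  C is a fork here and C is conditioned on, so the path is blocked at C.
Path 2: F → Y ← N ← C → M → T
  N is a chain here and N is conditioned on, so the path is blocked at N.
Path 3: F → N → Y ← C → M → T
  N is a chain here and N is conditioned on, so the path is blocked at N.
Path 4: F → N ← C → M → T
  C is a fork here and C is conditioned on, so the path is blocked at C.
All paths are blocked; F ⊥ T | {C, M, N, Y} holds.

Yes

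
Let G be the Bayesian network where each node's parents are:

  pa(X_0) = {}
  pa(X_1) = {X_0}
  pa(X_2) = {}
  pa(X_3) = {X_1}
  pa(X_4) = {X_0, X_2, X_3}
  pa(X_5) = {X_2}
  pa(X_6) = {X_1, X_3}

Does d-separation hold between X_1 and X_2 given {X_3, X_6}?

We examine all 3 paths between X_1 and X_2:
  1. X_1 → X_3 → X_4 ← X_2 — X_3:chain[blocks]; X_4:collider[blocks] ⇒ blocked
  2. X_1 → X_6 ← X_3 → X_4 ← X_2 — X_6:collider[open]; X_3:fork[blocks]; X_4:collider[blocks] ⇒ blocked
  3. X_1 ← X_0 → X_4 ← X_2 — X_0:fork[open]; X_4:collider[blocks] ⇒ blocked
All paths are blocked; X_1 ⊥ X_2 | {X_3, X_6} holds.

Yes — X_1 and X_2 are d-separated given {X_3, X_6}.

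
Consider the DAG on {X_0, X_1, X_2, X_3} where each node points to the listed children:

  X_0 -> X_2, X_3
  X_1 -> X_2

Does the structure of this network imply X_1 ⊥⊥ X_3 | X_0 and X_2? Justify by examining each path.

Only one path connects X_1 and X_3:
Path 1: X_1 → X_2 ← X_0 → X_3
  X_0 is a fork here and X_0 is conditioned on, so the path is blocked at X_0.
Since every path is blocked, d-separation holds.

Yes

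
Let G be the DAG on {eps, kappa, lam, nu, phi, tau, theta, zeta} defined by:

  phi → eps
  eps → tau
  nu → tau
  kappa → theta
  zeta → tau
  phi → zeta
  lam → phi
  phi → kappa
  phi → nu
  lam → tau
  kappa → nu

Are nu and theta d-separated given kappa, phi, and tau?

Enumerating the 5 paths from nu to theta and testing each for blocking by {kappa, phi, tau}:
Path 1: nu ← phi → kappa → theta
  phi is a fork here and phi is conditioned on, so the path is blocked at phi.
Path 2: nu → tau ← zeta ← phi → kappa → theta
  phi is a fork here and phi is conditioned on, so the path is blocked at phi.
Path 3: nu → tau ← eps ← phi → kappa → theta
  phi is a fork here and phi is conditioned on, so the path is blocked at phi.
Path 4: nu → tau ← lam → phi → kappa → theta
  phi is a chain here and phi is conditioned on, so the path is blocked at phi.
Path 5: nu ← kappa → theta
  kappa is a fork here and kappa is conditioned on, so the path is blocked at kappa.
Since every path is blocked, d-separation holds.

Yes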